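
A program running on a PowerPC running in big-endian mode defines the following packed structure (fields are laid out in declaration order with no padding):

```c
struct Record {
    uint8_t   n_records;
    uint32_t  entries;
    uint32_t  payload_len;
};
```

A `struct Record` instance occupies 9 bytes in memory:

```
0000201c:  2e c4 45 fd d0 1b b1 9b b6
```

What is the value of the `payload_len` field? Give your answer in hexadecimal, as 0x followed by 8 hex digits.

`payload_len` follows `n_records` (1 B), `entries` (4 B), so it starts at offset 1 + 4 = 5 and occupies 4 bytes.
Bytes at offsets 5..8: 1B B1 9B B6.
Big-endian stores the most-significant byte at the lowest address.
The bytes are already most-significant first: 0x1BB19BB6.

0x1BB19BB6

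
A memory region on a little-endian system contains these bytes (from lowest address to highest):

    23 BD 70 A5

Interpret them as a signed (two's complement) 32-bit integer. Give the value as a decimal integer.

-1519338205

Little-endian: lowest address holds the least-significant byte.
Reassemble most-significant byte first: A5 70 BD 23 → 0xA570BD23.
Top bit is set, so as a signed 32-bit value this is 0xA570BD23 − 2^32 = -1519338205.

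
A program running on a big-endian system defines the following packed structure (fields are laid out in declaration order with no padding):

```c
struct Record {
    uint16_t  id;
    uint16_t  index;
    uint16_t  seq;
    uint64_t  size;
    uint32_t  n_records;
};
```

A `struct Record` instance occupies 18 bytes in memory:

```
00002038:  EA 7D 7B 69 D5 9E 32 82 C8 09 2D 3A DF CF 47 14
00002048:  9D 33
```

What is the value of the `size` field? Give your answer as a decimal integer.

`size` follows `id` (2 B), `index` (2 B), `seq` (2 B), so it starts at offset 2 + 2 + 2 = 6 and occupies 8 bytes.
Bytes at offsets 6..13: 32 82 C8 09 2D 3A DF CF.
Big-endian: lowest address holds the most-significant byte.
The bytes are already most-significant first: 0x3282C8092D3ADFCF.
0x3282C8092D3ADFCF = 3639691390607876047.

3639691390607876047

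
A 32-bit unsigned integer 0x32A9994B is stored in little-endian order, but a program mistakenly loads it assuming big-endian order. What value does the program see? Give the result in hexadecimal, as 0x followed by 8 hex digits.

Stored little-endian, the bytes at ascending addresses are 4B 99 A9 32.
Read back as big-endian, the last byte is least significant, giving 0x4B99A932.

0x4B99A932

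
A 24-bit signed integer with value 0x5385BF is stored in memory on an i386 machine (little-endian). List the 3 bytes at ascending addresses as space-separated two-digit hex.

BF 85 53

Split into bytes (most-significant first): 53 85 BF.
Little-endian: lowest address holds the least-significant byte.
So at ascending addresses the bytes are BF 85 53.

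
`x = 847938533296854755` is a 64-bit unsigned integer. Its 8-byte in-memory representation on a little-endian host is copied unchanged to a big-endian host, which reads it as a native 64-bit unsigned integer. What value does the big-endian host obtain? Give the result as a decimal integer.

16381428564332626955

847938533296854755 in 64-bit hexadecimal is 0x0BC47B9A7C8656E3.
Stored little-endian, the bytes at ascending addresses are E3 56 86 7C 9A 7B C4 0B.
Read back as big-endian, the last byte is least significant, giving 0xE356867C9A7BC40B.
0xE356867C9A7BC40B = 16381428564332626955.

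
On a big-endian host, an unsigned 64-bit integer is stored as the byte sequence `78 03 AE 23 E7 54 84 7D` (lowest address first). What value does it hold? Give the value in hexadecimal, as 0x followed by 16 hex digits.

Big-endian: lowest address holds the most-significant byte.
The bytes are already most-significant first: 0x7803AE23E754847D.

0x7803AE23E754847D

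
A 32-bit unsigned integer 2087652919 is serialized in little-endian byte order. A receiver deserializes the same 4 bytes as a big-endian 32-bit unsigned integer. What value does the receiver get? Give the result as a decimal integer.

2087652919 in 32-bit hexadecimal is 0x7C6F0E37.
Stored little-endian, the bytes at ascending addresses are 37 0E 6F 7C.
Read back as big-endian, the last byte is least significant, giving 0x370E6F7C.
0x370E6F7C = 923692924.

923692924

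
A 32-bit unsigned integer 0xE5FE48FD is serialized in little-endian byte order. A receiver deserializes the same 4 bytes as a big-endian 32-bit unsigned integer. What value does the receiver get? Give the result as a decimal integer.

4249419493

Stored little-endian, the bytes at ascending addresses are FD 48 FE E5.
Read back as big-endian, the last byte is least significant, giving 0xFD48FEE5.
0xFD48FEE5 = 4249419493.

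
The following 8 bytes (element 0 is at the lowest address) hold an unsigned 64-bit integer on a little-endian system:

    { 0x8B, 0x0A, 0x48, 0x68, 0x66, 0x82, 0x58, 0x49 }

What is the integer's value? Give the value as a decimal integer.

In little-endian order the low byte comes first in memory.
Reassemble most-significant byte first: 49 58 82 66 68 48 0A 8B → 0x4958826668480A8B.
0x4958826668480A8B = 5285117539067103883.

5285117539067103883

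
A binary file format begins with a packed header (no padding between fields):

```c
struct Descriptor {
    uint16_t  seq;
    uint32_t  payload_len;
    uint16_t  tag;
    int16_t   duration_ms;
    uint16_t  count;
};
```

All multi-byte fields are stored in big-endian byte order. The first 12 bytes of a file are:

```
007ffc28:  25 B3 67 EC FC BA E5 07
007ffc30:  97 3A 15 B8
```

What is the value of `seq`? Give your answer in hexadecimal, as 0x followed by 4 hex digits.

0x25B3

`seq` is the first field, at byte offset 0, occupying 2 bytes.
Bytes at offsets 0..1: 25 B3.
Big-endian: lowest address holds the most-significant byte.
The bytes are already most-significant first: 0x25B3.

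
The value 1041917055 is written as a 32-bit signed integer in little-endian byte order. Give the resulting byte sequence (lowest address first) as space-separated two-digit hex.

7F 64 1A 3E

1041917055 in hexadecimal, padded to 32 bits, is 0x3E1A647F.
Split into bytes (most-significant first): 3E 1A 64 7F.
In little-endian order the low byte comes first in memory.
So at ascending addresses the bytes are 7F 64 1A 3E.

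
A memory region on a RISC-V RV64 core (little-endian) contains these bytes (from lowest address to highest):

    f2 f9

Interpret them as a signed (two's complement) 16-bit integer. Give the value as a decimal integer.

-1550

Little-endian: lowest address holds the least-significant byte.
Reassemble most-significant byte first: F9 F2 → 0xF9F2.
Top bit is set, so as a signed 16-bit value this is 0xF9F2 − 2^16 = -1550.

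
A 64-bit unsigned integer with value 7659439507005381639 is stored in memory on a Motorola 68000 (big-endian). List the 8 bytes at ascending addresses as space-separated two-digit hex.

7659439507005381639 in hexadecimal, padded to 64 bits, is 0x6A4BCBA671A61C07.
Split into bytes (most-significant first): 6A 4B CB A6 71 A6 1C 07.
Big-endian stores the most-significant byte at the lowest address.
So the memory order matches the most-significant-first order: 6A 4B CB A6 71 A6 1C 07.

6A 4B CB A6 71 A6 1C 07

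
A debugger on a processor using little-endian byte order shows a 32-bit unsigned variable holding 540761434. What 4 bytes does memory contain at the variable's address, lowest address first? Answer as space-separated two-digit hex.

540761434 in hexadecimal, padded to 32 bits, is 0x203B5D5A.
Split into bytes (most-significant first): 20 3B 5D 5A.
Little-endian stores the least-significant byte at the lowest address.
So at ascending addresses the bytes are 5A 5D 3B 20.

5A 5D 3B 20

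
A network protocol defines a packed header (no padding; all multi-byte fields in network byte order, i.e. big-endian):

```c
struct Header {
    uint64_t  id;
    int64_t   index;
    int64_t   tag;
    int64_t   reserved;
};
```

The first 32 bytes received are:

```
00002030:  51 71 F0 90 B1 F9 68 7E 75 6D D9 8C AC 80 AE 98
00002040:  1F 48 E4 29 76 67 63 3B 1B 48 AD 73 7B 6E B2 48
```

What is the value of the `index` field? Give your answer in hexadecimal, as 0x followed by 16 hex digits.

0x756DD98CAC80AE98

`index` follows `id` (8 bytes), so it starts at byte offset 8 and occupies 8 bytes.
Bytes at offsets 8..15: 75 6D D9 8C AC 80 AE 98.
In big-endian order the high byte comes first in memory.
The bytes are already most-significant first: 0x756DD98CAC80AE98.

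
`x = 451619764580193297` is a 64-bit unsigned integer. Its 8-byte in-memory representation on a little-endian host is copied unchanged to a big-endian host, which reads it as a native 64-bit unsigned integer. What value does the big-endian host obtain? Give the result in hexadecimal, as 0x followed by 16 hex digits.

451619764580193297 in 64-bit hexadecimal is 0x064479C879591411.
Stored little-endian, the bytes at ascending addresses are 11 14 59 79 C8 79 44 06.
Read back as big-endian, the last byte is least significant, giving 0x11145979C8794406.

0x11145979C8794406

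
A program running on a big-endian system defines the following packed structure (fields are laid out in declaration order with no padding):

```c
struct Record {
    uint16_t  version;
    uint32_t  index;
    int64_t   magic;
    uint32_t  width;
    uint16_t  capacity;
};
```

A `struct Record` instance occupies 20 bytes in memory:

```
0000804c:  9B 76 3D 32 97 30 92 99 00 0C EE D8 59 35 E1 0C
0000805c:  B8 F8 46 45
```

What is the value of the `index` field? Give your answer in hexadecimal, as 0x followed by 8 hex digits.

`index` follows `version` (2 bytes), so it starts at byte offset 2 and occupies 4 bytes.
Bytes at offsets 2..5: 3D 32 97 30.
Big-endian stores the most-significant byte at the lowest address.
The bytes are already most-significant first: 0x3D329730.

0x3D329730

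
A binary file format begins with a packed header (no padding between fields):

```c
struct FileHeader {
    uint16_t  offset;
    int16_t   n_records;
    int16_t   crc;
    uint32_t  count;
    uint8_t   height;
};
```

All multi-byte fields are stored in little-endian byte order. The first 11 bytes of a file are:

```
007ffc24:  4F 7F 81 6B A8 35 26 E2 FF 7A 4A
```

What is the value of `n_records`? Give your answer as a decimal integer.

27521

`n_records` follows `offset` (2 bytes), so it starts at byte offset 2 and occupies 2 bytes.
Bytes at offsets 2..3: 81 6B.
Little-endian stores the least-significant byte at the lowest address.
Reassemble most-significant byte first: 6B 81 → 0x6B81.
0x6B81 = 27521.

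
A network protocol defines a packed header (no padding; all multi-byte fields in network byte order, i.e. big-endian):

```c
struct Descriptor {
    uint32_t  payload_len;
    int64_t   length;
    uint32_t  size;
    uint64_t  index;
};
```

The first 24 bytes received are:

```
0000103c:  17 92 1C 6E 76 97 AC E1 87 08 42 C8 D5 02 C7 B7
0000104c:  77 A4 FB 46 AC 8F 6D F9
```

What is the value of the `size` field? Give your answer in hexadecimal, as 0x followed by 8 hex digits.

`size` follows `payload_len` (4 B), `length` (8 B), so it starts at offset 4 + 8 = 12 and occupies 4 bytes.
Bytes at offsets 12..15: D5 02 C7 B7.
Big-endian: lowest address holds the most-significant byte.
The bytes are already most-significant first: 0xD502C7B7.

0xD502C7B7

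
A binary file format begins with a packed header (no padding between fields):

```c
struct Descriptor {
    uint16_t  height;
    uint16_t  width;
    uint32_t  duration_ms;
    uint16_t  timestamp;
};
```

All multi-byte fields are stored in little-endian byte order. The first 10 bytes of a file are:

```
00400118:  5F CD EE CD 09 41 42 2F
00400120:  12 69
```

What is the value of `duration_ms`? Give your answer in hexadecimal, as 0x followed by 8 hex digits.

`duration_ms` follows `height` (2 B), `width` (2 B), so it starts at offset 2 + 2 = 4 and occupies 4 bytes.
Bytes at offsets 4..7: 09 41 42 2F.
In little-endian order the low byte comes first in memory.
Reassemble most-significant byte first: 2F 42 41 09 → 0x2F424109.

0x2F424109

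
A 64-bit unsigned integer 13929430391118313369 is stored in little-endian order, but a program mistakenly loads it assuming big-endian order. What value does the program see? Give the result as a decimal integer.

11040332259525087169

13929430391118313369 in 64-bit hexadecimal is 0xC14F4723B2233799.
Stored little-endian, the bytes at ascending addresses are 99 37 23 B2 23 47 4F C1.
Read back as big-endian, the last byte is least significant, giving 0x993723B223474FC1.
0x993723B223474FC1 = 11040332259525087169.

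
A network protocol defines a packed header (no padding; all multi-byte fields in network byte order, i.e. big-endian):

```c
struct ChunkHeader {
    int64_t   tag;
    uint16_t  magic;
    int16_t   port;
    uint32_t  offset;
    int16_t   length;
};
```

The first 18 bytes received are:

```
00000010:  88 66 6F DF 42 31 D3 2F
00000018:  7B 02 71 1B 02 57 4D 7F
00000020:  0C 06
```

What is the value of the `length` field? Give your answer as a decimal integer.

`length` follows `tag` (8 B), `magic` (2 B), `port` (2 B), `offset` (4 B), so it starts at offset 8 + 2 + 2 + 4 = 16 and occupies 2 bytes.
Bytes at offsets 16..17: 0C 06.
Big-endian: lowest address holds the most-significant byte.
The bytes are already most-significant first: 0x0C06.
0x0C06 = 3078.

3078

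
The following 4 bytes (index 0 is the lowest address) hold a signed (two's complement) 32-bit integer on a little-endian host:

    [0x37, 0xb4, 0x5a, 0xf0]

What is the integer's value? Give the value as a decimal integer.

-262491081

Little-endian stores the least-significant byte at the lowest address.
Reassemble most-significant byte first: F0 5A B4 37 → 0xF05AB437.
Top bit is set, so as a signed 32-bit value this is 0xF05AB437 − 2^32 = -262491081.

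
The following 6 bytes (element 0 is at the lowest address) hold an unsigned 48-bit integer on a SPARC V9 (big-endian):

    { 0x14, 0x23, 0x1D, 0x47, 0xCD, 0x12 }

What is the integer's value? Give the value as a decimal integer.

In big-endian order the high byte comes first in memory.
The bytes are already most-significant first: 0x14231D47CD12.
0x14231D47CD12 = 22141047655698.

22141047655698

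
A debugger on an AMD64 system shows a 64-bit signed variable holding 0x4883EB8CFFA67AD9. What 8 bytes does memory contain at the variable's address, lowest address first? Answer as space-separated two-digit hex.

Split into bytes (most-significant first): 48 83 EB 8C FF A6 7A D9.
Little-endian stores the least-significant byte at the lowest address.
So at ascending addresses the bytes are D9 7A A6 FF 8C EB 83 48.

D9 7A A6 FF 8C EB 83 48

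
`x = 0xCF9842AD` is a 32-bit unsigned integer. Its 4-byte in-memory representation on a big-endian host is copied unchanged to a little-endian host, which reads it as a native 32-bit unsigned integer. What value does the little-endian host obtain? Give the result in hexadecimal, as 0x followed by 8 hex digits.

0xAD4298CF

Stored big-endian, the bytes at ascending addresses are CF 98 42 AD.
Read back as little-endian, the first byte is least significant, giving 0xAD4298CF.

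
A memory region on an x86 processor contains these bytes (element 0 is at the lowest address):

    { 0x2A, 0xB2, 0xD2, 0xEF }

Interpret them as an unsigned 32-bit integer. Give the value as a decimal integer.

4023562794

Little-endian: lowest address holds the least-significant byte.
Reassemble most-significant byte first: EF D2 B2 2A → 0xEFD2B22A.
0xEFD2B22A = 4023562794.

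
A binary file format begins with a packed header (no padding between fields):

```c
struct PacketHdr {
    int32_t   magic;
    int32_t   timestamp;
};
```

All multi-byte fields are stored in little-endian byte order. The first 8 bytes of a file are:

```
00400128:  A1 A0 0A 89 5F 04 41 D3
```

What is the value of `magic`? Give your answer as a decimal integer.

-1995792223

`magic` is the first field, at byte offset 0, occupying 4 bytes.
Bytes at offsets 0..3: A1 A0 0A 89.
Little-endian: lowest address holds the least-significant byte.
Reassemble most-significant byte first: 89 0A A0 A1 → 0x890AA0A1.
Top bit is set, so as a signed 32-bit value this is 0x890AA0A1 − 2^32 = -1995792223.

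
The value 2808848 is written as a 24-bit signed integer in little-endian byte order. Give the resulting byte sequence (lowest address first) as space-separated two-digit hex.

10 DC 2A

2808848 in hexadecimal, padded to 24 bits, is 0x2ADC10.
Split into bytes (most-significant first): 2A DC 10.
Little-endian: lowest address holds the least-significant byte.
So at ascending addresses the bytes are 10 DC 2A.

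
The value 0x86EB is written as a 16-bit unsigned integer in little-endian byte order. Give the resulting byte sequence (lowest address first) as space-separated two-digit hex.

EB 86

Split into bytes (most-significant first): 86 EB.
Little-endian stores the least-significant byte at the lowest address.
So at ascending addresses the bytes are EB 86.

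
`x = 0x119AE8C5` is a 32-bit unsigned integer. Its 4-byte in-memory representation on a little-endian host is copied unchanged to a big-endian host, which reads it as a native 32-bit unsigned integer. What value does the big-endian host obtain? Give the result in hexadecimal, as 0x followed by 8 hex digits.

0xC5E89A11

Stored little-endian, the bytes at ascending addresses are C5 E8 9A 11.
Read back as big-endian, the last byte is least significant, giving 0xC5E89A11.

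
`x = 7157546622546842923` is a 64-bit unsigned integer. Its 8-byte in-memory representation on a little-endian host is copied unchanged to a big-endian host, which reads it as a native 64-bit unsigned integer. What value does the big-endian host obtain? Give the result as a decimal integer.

3140472513662178403

7157546622546842923 in 64-bit hexadecimal is 0x6354B6BB1C33952B.
Stored little-endian, the bytes at ascending addresses are 2B 95 33 1C BB B6 54 63.
Read back as big-endian, the last byte is least significant, giving 0x2B95331CBBB65463.
0x2B95331CBBB65463 = 3140472513662178403.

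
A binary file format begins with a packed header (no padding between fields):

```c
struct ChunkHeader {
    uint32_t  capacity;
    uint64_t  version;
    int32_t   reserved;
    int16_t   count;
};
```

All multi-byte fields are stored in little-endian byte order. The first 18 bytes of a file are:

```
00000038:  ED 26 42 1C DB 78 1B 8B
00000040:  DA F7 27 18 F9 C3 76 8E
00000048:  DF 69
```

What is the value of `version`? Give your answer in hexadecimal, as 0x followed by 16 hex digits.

0x1827F7DA8B1B78DB

`version` follows `capacity` (4 bytes), so it starts at byte offset 4 and occupies 8 bytes.
Bytes at offsets 4..11: DB 78 1B 8B DA F7 27 18.
Little-endian: lowest address holds the least-significant byte.
Reassemble most-significant byte first: 18 27 F7 DA 8B 1B 78 DB → 0x1827F7DA8B1B78DB.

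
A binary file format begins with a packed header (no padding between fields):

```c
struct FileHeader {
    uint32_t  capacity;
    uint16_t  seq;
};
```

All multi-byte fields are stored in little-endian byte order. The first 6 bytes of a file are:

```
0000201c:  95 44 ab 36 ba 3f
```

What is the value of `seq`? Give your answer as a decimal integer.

`seq` follows `capacity` (4 bytes), so it starts at byte offset 4 and occupies 2 bytes.
Bytes at offsets 4..5: BA 3F.
Little-endian stores the least-significant byte at the lowest address.
Reassemble most-significant byte first: 3F BA → 0x3FBA.
0x3FBA = 16314.

16314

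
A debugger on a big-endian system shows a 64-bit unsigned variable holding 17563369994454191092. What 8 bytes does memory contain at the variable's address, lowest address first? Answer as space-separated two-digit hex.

17563369994454191092 in hexadecimal, padded to 64 bits, is 0xF3BD9FF48A324BF4.
Split into bytes (most-significant first): F3 BD 9F F4 8A 32 4B F4.
Big-endian: lowest address holds the most-significant byte.
So the memory order matches the most-significant-first order: F3 BD 9F F4 8A 32 4B F4.

F3 BD 9F F4 8A 32 4B F4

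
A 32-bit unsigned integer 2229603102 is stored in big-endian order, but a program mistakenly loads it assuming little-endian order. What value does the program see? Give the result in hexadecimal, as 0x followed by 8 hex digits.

0x1E0BE584

2229603102 in 32-bit hexadecimal is 0x84E50B1E.
Stored big-endian, the bytes at ascending addresses are 84 E5 0B 1E.
Read back as little-endian, the first byte is least significant, giving 0x1E0BE584.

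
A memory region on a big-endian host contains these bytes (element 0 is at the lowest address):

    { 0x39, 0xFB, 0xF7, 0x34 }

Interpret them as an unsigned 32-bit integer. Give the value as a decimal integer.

972814132

In big-endian order the high byte comes first in memory.
The bytes are already most-significant first: 0x39FBF734.
0x39FBF734 = 972814132.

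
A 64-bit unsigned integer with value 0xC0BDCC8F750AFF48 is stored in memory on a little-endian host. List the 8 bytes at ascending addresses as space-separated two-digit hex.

48 FF 0A 75 8F CC BD C0

Split into bytes (most-significant first): C0 BD CC 8F 75 0A FF 48.
In little-endian order the low byte comes first in memory.
So at ascending addresses the bytes are 48 FF 0A 75 8F CC BD C0.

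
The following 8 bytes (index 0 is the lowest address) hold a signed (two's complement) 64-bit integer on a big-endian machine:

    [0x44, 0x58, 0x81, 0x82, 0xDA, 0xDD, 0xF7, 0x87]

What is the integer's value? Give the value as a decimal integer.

Big-endian stores the most-significant byte at the lowest address.
The bytes are already most-significant first: 0x44588182DADDF787.
0x44588182DADDF787 = 4924828591547348871.

4924828591547348871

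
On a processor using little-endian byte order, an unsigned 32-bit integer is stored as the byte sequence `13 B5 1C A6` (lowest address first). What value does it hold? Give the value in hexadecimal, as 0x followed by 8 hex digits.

0xA61CB513

Little-endian stores the least-significant byte at the lowest address.
Reassemble most-significant byte first: A6 1C B5 13 → 0xA61CB513.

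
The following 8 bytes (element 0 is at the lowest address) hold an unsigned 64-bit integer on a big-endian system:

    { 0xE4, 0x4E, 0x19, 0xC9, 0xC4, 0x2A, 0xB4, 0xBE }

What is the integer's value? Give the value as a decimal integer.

In big-endian order the high byte comes first in memory.
The bytes are already most-significant first: 0xE44E19C9C42AB4BE.
0xE44E19C9C42AB4BE = 16451114843201254590.

16451114843201254590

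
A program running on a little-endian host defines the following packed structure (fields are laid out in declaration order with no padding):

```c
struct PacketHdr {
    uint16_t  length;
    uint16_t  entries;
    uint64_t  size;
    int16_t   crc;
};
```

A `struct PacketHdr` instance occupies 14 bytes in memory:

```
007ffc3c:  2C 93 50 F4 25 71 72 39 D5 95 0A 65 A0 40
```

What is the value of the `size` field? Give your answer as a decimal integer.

7280796490622202149

`size` follows `length` (2 B), `entries` (2 B), so it starts at offset 2 + 2 = 4 and occupies 8 bytes.
Bytes at offsets 4..11: 25 71 72 39 D5 95 0A 65.
Little-endian stores the least-significant byte at the lowest address.
Reassemble most-significant byte first: 65 0A 95 D5 39 72 71 25 → 0x650A95D539727125.
0x650A95D539727125 = 7280796490622202149.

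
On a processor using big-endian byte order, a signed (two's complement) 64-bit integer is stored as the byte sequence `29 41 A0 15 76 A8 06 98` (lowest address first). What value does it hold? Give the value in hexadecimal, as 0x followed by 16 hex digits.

Big-endian stores the most-significant byte at the lowest address.
The bytes are already most-significant first: 0x2941A01576A80698.

0x2941A01576A80698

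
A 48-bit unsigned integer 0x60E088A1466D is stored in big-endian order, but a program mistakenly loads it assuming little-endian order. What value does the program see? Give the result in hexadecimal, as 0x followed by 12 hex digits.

Stored big-endian, the bytes at ascending addresses are 60 E0 88 A1 46 6D.
Read back as little-endian, the first byte is least significant, giving 0x6D46A188E060.

0x6D46A188E060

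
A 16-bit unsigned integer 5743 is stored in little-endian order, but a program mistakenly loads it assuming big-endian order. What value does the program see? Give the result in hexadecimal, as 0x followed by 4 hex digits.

0x6F16

5743 in 16-bit hexadecimal is 0x166F.
Stored little-endian, the bytes at ascending addresses are 6F 16.
Read back as big-endian, the last byte is least significant, giving 0x6F16.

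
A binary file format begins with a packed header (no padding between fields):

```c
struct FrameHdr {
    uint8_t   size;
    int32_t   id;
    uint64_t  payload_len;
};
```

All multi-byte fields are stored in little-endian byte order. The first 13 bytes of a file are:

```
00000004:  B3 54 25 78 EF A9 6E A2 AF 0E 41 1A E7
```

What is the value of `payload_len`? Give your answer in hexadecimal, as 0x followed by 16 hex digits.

`payload_len` follows `size` (1 B), `id` (4 B), so it starts at offset 1 + 4 = 5 and occupies 8 bytes.
Bytes at offsets 5..12: A9 6E A2 AF 0E 41 1A E7.
In little-endian order the low byte comes first in memory.
Reassemble most-significant byte first: E7 1A 41 0E AF A2 6E A9 → 0xE71A410EAFA26EA9.

0xE71A410EAFA26EA9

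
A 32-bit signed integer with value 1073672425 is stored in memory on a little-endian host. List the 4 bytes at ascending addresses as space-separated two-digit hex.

E9 F0 FE 3F

1073672425 in hexadecimal, padded to 32 bits, is 0x3FFEF0E9.
Split into bytes (most-significant first): 3F FE F0 E9.
Little-endian: lowest address holds the least-significant byte.
So at ascending addresses the bytes are E9 F0 FE 3F.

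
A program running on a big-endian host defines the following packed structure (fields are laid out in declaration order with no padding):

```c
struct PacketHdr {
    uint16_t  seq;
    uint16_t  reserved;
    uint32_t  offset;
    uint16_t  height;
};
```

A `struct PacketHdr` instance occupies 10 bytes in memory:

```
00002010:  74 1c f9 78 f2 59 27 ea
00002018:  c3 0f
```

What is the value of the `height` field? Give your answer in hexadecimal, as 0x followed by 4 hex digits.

0xC30F

`height` follows `seq` (2 B), `reserved` (2 B), `offset` (4 B), so it starts at offset 2 + 2 + 4 = 8 and occupies 2 bytes.
Bytes at offsets 8..9: C3 0F.
Big-endian stores the most-significant byte at the lowest address.
The bytes are already most-significant first: 0xC30F.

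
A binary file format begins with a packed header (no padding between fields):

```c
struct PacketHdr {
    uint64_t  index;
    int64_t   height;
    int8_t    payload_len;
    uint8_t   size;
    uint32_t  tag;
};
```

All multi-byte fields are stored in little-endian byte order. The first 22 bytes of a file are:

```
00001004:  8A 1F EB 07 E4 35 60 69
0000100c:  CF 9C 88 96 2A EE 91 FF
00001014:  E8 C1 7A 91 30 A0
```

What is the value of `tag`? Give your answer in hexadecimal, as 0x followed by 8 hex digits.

0xA030917A

`tag` follows `index` (8 B), `height` (8 B), `payload_len` (1 B), `size` (1 B), so it starts at offset 8 + 8 + 1 + 1 = 18 and occupies 4 bytes.
Bytes at offsets 18..21: 7A 91 30 A0.
In little-endian order the low byte comes first in memory.
Reassemble most-significant byte first: A0 30 91 7A → 0xA030917A.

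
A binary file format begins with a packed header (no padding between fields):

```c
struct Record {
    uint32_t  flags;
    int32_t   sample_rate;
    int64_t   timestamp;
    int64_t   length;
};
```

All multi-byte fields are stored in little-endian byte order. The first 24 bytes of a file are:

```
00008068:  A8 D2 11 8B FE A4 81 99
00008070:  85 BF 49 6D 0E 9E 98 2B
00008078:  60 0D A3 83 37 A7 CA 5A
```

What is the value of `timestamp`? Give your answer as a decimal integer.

3141434524891201413

`timestamp` follows `flags` (4 B), `sample_rate` (4 B), so it starts at offset 4 + 4 = 8 and occupies 8 bytes.
Bytes at offsets 8..15: 85 BF 49 6D 0E 9E 98 2B.
Little-endian: lowest address holds the least-significant byte.
Reassemble most-significant byte first: 2B 98 9E 0E 6D 49 BF 85 → 0x2B989E0E6D49BF85.
0x2B989E0E6D49BF85 = 3141434524891201413.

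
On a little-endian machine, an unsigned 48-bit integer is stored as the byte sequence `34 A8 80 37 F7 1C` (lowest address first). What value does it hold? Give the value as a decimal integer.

31848113678388

Little-endian stores the least-significant byte at the lowest address.
Reassemble most-significant byte first: 1C F7 37 80 A8 34 → 0x1CF73780A834.
0x1CF73780A834 = 31848113678388.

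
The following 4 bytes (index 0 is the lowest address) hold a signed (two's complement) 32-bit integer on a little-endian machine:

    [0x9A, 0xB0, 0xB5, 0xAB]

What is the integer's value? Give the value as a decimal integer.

Little-endian stores the least-significant byte at the lowest address.
Reassemble most-significant byte first: AB B5 B0 9A → 0xABB5B09A.
Top bit is set, so as a signed 32-bit value this is 0xABB5B09A − 2^32 = -1414156134.

-1414156134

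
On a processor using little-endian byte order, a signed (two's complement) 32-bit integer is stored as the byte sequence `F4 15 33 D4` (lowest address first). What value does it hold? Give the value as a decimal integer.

-734849548

In little-endian order the low byte comes first in memory.
Reassemble most-significant byte first: D4 33 15 F4 → 0xD43315F4.
Top bit is set, so as a signed 32-bit value this is 0xD43315F4 − 2^32 = -734849548.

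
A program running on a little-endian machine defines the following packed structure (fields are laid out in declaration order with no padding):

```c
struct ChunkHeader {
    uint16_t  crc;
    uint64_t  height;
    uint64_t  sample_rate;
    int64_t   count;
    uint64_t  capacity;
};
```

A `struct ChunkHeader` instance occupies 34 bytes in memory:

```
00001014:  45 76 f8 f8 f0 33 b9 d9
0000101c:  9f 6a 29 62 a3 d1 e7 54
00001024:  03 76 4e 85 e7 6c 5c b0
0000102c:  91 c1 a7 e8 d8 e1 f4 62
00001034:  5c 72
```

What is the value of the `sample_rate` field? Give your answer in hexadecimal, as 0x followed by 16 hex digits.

`sample_rate` follows `crc` (2 B), `height` (8 B), so it starts at offset 2 + 8 = 10 and occupies 8 bytes.
Bytes at offsets 10..17: 29 62 A3 D1 E7 54 03 76.
In little-endian order the low byte comes first in memory.
Reassemble most-significant byte first: 76 03 54 E7 D1 A3 62 29 → 0x760354E7D1A36229.

0x760354E7D1A36229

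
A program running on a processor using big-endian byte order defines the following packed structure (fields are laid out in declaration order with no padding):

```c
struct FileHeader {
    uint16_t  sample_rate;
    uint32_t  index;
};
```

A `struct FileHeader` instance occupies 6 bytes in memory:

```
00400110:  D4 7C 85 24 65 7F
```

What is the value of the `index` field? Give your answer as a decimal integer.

`index` follows `sample_rate` (2 bytes), so it starts at byte offset 2 and occupies 4 bytes.
Bytes at offsets 2..5: 85 24 65 7F.
In big-endian order the high byte comes first in memory.
The bytes are already most-significant first: 0x8524657F.
0x8524657F = 2233755007.

2233755007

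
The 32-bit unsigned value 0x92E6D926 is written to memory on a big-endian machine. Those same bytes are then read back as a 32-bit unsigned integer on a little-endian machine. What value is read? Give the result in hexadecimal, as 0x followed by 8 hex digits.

Stored big-endian, the bytes at ascending addresses are 92 E6 D9 26.
Read back as little-endian, the first byte is least significant, giving 0x26D9E692.

0x26D9E692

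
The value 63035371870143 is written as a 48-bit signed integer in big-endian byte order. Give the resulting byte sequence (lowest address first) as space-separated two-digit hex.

63035371870143 in hexadecimal, padded to 48 bits, is 0x395490F2D7BF.
Split into bytes (most-significant first): 39 54 90 F2 D7 BF.
Big-endian: lowest address holds the most-significant byte.
So the memory order matches the most-significant-first order: 39 54 90 F2 D7 BF.

39 54 90 F2 D7 BF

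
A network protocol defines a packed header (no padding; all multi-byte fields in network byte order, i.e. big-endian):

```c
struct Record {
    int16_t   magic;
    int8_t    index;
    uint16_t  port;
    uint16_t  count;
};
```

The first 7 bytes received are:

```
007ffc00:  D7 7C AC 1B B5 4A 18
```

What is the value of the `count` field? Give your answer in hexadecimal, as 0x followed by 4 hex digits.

0x4A18

`count` follows `magic` (2 B), `index` (1 B), `port` (2 B), so it starts at offset 2 + 1 + 2 = 5 and occupies 2 bytes.
Bytes at offsets 5..6: 4A 18.
Big-endian: lowest address holds the most-significant byte.
The bytes are already most-significant first: 0x4A18.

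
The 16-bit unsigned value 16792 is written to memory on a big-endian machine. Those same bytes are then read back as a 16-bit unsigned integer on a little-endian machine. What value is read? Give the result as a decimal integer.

16792 in 16-bit hexadecimal is 0x4198.
Stored big-endian, the bytes at ascending addresses are 41 98.
Read back as little-endian, the first byte is least significant, giving 0x9841.
0x9841 = 38977.

38977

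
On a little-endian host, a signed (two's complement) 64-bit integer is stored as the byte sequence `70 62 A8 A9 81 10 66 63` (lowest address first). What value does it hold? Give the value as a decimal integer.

7162430406462562928

Little-endian: lowest address holds the least-significant byte.
Reassemble most-significant byte first: 63 66 10 81 A9 A8 62 70 → 0x63661081A9A86270.
0x63661081A9A86270 = 7162430406462562928.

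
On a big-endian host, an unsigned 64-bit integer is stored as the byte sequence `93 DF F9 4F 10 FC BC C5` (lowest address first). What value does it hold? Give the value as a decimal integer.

Big-endian: lowest address holds the most-significant byte.
The bytes are already most-significant first: 0x93DFF94F10FCBCC5.
0x93DFF94F10FCBCC5 = 10655509361364614341.

10655509361364614341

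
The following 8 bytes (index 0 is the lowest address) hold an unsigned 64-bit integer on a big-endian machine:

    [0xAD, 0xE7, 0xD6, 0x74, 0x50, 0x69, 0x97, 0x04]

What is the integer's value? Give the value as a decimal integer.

12531220283235342084

In big-endian order the high byte comes first in memory.
The bytes are already most-significant first: 0xADE7D67450699704.
0xADE7D67450699704 = 12531220283235342084.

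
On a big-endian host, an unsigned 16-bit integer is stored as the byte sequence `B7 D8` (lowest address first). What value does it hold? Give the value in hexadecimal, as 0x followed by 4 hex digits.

0xB7D8

In big-endian order the high byte comes first in memory.
The bytes are already most-significant first: 0xB7D8.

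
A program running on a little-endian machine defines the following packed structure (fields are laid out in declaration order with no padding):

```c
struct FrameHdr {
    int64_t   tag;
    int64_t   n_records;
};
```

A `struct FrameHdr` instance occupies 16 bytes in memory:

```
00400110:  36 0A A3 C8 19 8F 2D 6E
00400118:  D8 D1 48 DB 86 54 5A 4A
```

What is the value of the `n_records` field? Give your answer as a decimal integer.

`n_records` follows `tag` (8 bytes), so it starts at byte offset 8 and occupies 8 bytes.
Bytes at offsets 8..15: D8 D1 48 DB 86 54 5A 4A.
Little-endian stores the least-significant byte at the lowest address.
Reassemble most-significant byte first: 4A 5A 54 86 DB 48 D1 D8 → 0x4A5A5486DB48D1D8.
0x4A5A5486DB48D1D8 = 5357687644891959768.

5357687644891959768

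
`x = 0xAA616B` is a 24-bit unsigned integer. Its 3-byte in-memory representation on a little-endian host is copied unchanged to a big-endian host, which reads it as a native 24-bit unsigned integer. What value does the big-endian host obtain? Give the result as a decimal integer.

Stored little-endian, the bytes at ascending addresses are 6B 61 AA.
Read back as big-endian, the last byte is least significant, giving 0x6B61AA.
0x6B61AA = 7037354.

7037354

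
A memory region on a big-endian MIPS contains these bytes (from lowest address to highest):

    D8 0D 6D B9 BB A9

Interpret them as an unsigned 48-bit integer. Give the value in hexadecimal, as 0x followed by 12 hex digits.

Big-endian stores the most-significant byte at the lowest address.
The bytes are already most-significant first: 0xD80D6DB9BBA9.

0xD80D6DB9BBA9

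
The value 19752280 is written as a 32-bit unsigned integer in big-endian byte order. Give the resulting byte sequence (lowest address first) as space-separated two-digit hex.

19752280 in hexadecimal, padded to 32 bits, is 0x012D6558.
Split into bytes (most-significant first): 01 2D 65 58.
Big-endian stores the most-significant byte at the lowest address.
So the memory order matches the most-significant-first order: 01 2D 65 58.

01 2D 65 58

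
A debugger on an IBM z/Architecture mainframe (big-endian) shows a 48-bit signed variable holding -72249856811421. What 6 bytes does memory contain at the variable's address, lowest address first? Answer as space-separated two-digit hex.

BE 4A 04 F3 1E 63

Two's complement of -72249856811421 in 48 bits: 72249856811421 = 0x41B5FB0CE19D; invert → 0xBE4A04F31E62; add 1 → 0xBE4A04F31E63.
Split into bytes (most-significant first): BE 4A 04 F3 1E 63.
Big-endian: lowest address holds the most-significant byte.
So the memory order matches the most-significant-first order: BE 4A 04 F3 1E 63.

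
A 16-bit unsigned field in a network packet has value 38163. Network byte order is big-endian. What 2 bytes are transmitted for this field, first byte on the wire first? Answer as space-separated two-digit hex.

38163 in hexadecimal, padded to 16 bits, is 0x9513.
Split into bytes (most-significant first): 95 13.
Big-endian: lowest address holds the most-significant byte.
So the memory order matches the most-significant-first order: 95 13.

95 13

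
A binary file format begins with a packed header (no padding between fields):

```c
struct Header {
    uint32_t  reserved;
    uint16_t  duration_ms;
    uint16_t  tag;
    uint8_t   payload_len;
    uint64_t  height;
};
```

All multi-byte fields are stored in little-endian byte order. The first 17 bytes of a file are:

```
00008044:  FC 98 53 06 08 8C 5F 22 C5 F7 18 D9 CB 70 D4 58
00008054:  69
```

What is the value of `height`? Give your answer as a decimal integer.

`height` follows `reserved` (4 B), `duration_ms` (2 B), `tag` (2 B), `payload_len` (1 B), so it starts at offset 4 + 2 + 2 + 1 = 9 and occupies 8 bytes.
Bytes at offsets 9..16: F7 18 D9 CB 70 D4 58 69.
Little-endian stores the least-significant byte at the lowest address.
Reassemble most-significant byte first: 69 58 D4 70 CB D9 18 F7 → 0x6958D470CBD918F7.
0x6958D470CBD918F7 = 7591050752854399223.

7591050752854399223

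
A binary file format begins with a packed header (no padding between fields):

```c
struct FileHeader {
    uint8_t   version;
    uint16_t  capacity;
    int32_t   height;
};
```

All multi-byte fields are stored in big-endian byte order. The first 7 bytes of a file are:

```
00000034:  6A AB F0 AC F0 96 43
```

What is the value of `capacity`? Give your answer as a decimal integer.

`capacity` follows `version` (1 byte), so it starts at byte offset 1 and occupies 2 bytes.
Bytes at offsets 1..2: AB F0.
Big-endian stores the most-significant byte at the lowest address.
The bytes are already most-significant first: 0xABF0.
0xABF0 = 44016.

44016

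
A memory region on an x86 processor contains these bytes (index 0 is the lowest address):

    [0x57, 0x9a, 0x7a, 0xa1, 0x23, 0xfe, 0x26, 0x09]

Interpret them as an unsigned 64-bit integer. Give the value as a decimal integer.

Little-endian stores the least-significant byte at the lowest address.
Reassemble most-significant byte first: 09 26 FE 23 A1 7A 9A 57 → 0x0926FE23A17A9A57.
0x0926FE23A17A9A57 = 659493824442833495.

659493824442833495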